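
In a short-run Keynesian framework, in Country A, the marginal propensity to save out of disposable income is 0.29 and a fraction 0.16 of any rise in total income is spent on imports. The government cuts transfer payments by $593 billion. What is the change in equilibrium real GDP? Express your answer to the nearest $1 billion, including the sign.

MPC = 1 − MPS = 1 − 0.29 = 0.71.
The transfer change shifts disposable income by −$593 billion, so first-round consumption changes by c·ΔTR = 0.71 × (−$593 billion) = −$421.03 billion.
Expenditure multiplier = 1/(1 − c + m) = 1/(1 − 0.71 + 0.16) = 1/0.45 ≈ 2.222.
The transfer multiplier is c × k ≈ 1.578, so ΔY = k × (c·ΔTR) = (−$421.03 billion) / 0.45 ≈ −$936 billion.

−$936 billion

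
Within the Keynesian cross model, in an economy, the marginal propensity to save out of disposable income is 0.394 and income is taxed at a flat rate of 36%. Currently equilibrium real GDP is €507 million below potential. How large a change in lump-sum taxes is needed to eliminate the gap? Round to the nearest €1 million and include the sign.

MPC = 1 − MPS = 1 − 0.394 = 0.606.
Spending multiplier = 1/(1 − c(1−t)) = 1/(1 − 0.606×0.64) = 1/0.61216 ≈ 1.634.
Tax multiplier = −c·k = −0.606/0.61216 ≈ −0.99. Need ΔY = +€507 million, so ΔT = ΔY/(−c·k) = −(+€507 million) × 0.61216 / 0.606 ≈ −€512 million.
The government should cut lump-sum taxes by €512 million.

−€512 million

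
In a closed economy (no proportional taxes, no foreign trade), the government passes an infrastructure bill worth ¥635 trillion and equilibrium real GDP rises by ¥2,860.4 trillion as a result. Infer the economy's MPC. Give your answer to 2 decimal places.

Implied spending multiplier k = ΔY/ΔG = 2,860.4/635 ≈ 4.5046.
Since k = 1/(1 − MPC), MPC = 1 − 1/k = 1 − ΔG/ΔY = 1 − 635/2,860.4 ≈ 0.78.

0.78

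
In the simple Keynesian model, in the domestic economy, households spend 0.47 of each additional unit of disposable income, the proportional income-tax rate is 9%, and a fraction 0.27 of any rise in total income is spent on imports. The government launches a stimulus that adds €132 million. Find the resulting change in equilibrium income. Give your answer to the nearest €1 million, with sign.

+€157 million

Expenditure multiplier = 1/(1 − c(1−t) + m) = 1/(1 − 0.47×0.91 + 0.27) = 1/0.8423 ≈ 1.187.
ΔY = k × ΔG = (+€132 million) / 0.8423 ≈ +€157 million.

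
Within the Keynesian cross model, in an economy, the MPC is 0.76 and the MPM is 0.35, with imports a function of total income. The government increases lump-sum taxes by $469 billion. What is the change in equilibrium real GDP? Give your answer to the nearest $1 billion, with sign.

A lump-sum tax change of +$469 billion shifts disposable income by −$469 billion; first-round consumption changes by −c × ΔT = −0.76 × (+$469 billion) = −$356.44 billion.
Expenditure multiplier = 1/(1 − c + m) = 1/(1 − 0.76 + 0.35) = 1/0.59 ≈ 1.695.
The tax multiplier is −c × k ≈ −1.288, so ΔY = k × (−c·ΔT) = (−$356.44 billion) / 0.59 ≈ −$604 billion.

−$604 billion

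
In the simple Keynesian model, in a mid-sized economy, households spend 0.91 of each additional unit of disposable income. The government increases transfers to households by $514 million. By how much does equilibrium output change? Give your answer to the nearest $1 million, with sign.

+$5,197 million

The transfer change shifts disposable income by +$514 million, so first-round consumption changes by c·ΔTR = 0.91 × (+$514 million) = +$467.74 million.
Expenditure multiplier = 1/(1 − MPC) = 1/(1 − 0.91) = 1/0.09 ≈ 11.111.
The transfer multiplier is c × k ≈ 10.111, so ΔY = k × (c·ΔTR) = (+$467.74 million) / 0.09 ≈ +$5,197 million.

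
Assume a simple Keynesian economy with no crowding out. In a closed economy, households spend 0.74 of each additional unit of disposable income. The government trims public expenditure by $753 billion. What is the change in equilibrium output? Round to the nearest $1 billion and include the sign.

Spending multiplier = 1/(1 − MPC) = 1/(1 − 0.74) = 1/0.26 ≈ 3.846.
ΔY = k × ΔG = (−$753 billion) / 0.26 ≈ −$2,896 billion.

−$2,896 billion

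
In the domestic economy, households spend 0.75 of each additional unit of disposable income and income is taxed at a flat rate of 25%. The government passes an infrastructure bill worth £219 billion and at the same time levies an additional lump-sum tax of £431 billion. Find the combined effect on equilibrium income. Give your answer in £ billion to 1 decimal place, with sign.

Expenditure multiplier = 1/(1 − c(1−t)) = 1/(1 − 0.75×0.75) = 1/0.4375 ≈ 2.286.
ΔG contributes k·ΔG = (+£219 billion) / 0.4375 ≈ +£500.6 billion.
ΔT of +£431 billion changes first-round spending by −c·ΔT = −£323.25 billion, contributing k·(−c·ΔT) = (−£323.25 billion) / 0.4375 ≈ −£738.9 billion.
Net ΔY = k(ΔG − c·ΔT) = (−£104.25 billion) / 0.4375 ≈ −£238.3 billion.

−£238.3 billion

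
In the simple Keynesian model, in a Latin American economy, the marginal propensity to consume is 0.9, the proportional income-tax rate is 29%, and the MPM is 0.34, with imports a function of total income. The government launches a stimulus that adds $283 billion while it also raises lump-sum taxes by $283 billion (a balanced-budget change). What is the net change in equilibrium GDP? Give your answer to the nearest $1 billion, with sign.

+$40 billion

Expenditure multiplier = 1/(1 − c(1−t) + m) = 1/(1 − 0.9×0.71 + 0.34) = 1/0.701 ≈ 1.427.
ΔG contributes k·ΔG = (+$283 billion) / 0.701 ≈ +$403.7 billion.
ΔT of +$283 billion changes first-round spending by −c·ΔT = −$254.7 billion, contributing k·(−c·ΔT) = (−$254.7 billion) / 0.701 ≈ −$363.3 billion.
Net ΔY = k(ΔG − c·ΔT) = (+$28.3 billion) / 0.701 ≈ +$40 billion.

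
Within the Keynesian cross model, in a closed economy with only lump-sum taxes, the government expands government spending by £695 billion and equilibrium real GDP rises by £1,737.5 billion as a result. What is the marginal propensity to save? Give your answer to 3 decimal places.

0.400

Implied spending multiplier k = ΔY/ΔG = 1,737.5/695 = 2.5.
Since k = 1/(1 − MPC), MPC = 1 − 1/k = 1 − ΔG/ΔY = 1 − 695/1,737.5 = 0.600.
MPS = 1 − MPC = 0.400.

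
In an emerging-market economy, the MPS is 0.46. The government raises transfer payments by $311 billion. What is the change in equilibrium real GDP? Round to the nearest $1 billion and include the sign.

MPC = 1 − MPS = 1 − 0.46 = 0.54.
The transfer change shifts disposable income by +$311 billion, so first-round consumption changes by c·ΔTR = 0.54 × (+$311 billion) = +$167.94 billion.
Expenditure multiplier = 1/(1 − MPC) = 1/(1 − 0.54) = 1/0.46 ≈ 2.174.
The transfer multiplier is c × k ≈ 1.174, so ΔY = k × (c·ΔTR) = (+$167.94 billion) / 0.46 ≈ +$365 billion.

+$365 billion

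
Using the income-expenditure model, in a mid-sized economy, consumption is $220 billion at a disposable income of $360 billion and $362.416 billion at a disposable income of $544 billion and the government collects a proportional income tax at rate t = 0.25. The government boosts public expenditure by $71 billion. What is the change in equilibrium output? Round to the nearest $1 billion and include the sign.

MPC = ΔC/ΔYd = (362.416 − 220)/(544 − 360) = 142.416/184 = 0.774.
Government-spending multiplier = 1/(1 − c(1−t)) = 1/(1 − 0.774×0.75) = 1/0.4195 ≈ 2.384.
ΔY = k × ΔG = (+$71 billion) / 0.4195 ≈ +$169 billion.

+$169 billion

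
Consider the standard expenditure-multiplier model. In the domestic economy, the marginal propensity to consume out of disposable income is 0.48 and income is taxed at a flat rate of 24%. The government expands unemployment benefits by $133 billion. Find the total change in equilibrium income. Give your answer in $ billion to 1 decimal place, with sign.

The transfer change shifts disposable income by +$133 billion, so first-round consumption changes by c·ΔTR = 0.48 × (+$133 billion) = +$63.84 billion.
Expenditure multiplier = 1/(1 − c(1−t)) = 1/(1 − 0.48×0.76) = 1/0.6352 ≈ 1.574.
The transfer multiplier is c × k ≈ 0.756, so ΔY = k × (c·ΔTR) = (+$63.84 billion) / 0.6352 ≈ +$100.5 billion.

+$100.5 billion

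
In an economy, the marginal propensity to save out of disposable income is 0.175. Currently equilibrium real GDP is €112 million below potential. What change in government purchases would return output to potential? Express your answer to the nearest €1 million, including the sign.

MPC = 1 − MPS = 1 − 0.175 = 0.825.
Spending multiplier = 1/(1 − MPC) = 1/(1 − 0.825) = 1/0.175 ≈ 5.714.
Need ΔY = +€112 million, so ΔG = ΔY/k = (+€112 million) × 0.175 ≈ +€20 million.
The government should increase government purchases by €20 million.

+€20 million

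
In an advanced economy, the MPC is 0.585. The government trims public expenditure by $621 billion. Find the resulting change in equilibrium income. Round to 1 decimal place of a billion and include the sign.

−$1,496.4 billion

Government-spending multiplier = 1/(1 − MPC) = 1/(1 − 0.585) = 1/0.415 ≈ 2.41.
ΔY = k × ΔG = (−$621 billion) / 0.415 ≈ −$1,496.4 billion.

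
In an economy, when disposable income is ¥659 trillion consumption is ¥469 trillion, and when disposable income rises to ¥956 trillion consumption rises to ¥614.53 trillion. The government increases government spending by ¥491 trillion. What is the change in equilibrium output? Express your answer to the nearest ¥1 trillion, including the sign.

MPC = ΔC/ΔYd = (614.53 − 469)/(956 − 659) = 145.53/297 = 0.49.
Expenditure multiplier = 1/(1 − MPC) = 1/(1 − 0.49) = 1/0.51 ≈ 1.961.
ΔY = k × ΔG = (+¥491 trillion) / 0.51 ≈ +¥963 trillion.

+¥963 trillion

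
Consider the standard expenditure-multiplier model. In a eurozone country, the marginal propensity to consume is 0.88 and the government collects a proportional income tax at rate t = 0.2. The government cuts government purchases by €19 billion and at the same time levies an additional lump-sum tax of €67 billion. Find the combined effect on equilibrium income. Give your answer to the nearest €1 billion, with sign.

−€263 billion

Expenditure multiplier = 1/(1 − c(1−t)) = 1/(1 − 0.88×0.8) = 1/0.296 ≈ 3.378.
ΔG contributes k·ΔG = (−€19 billion) / 0.296 ≈ −€64.2 billion.
ΔT of +€67 billion changes first-round spending by −c·ΔT = −€58.96 billion, contributing k·(−c·ΔT) = (−€58.96 billion) / 0.296 ≈ −€199.2 billion.
Net ΔY = k(ΔG − c·ΔT) = (−€77.96 billion) / 0.296 ≈ −€263 billion.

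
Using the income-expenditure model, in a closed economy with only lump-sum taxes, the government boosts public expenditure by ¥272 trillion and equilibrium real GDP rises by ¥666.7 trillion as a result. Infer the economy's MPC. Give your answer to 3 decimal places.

0.592

Implied spending multiplier k = ΔY/ΔG = 666.7/272 ≈ 2.4511.
Since k = 1/(1 − MPC), MPC = 1 − 1/k = 1 − ΔG/ΔY = 1 − 272/666.7 ≈ 0.592.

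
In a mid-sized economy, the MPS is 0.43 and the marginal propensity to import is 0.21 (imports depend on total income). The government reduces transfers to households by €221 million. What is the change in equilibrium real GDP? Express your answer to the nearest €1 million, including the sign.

−€197 million

MPC = 1 − MPS = 1 − 0.43 = 0.57.
The transfer change shifts disposable income by −€221 million, so first-round consumption changes by c·ΔTR = 0.57 × (−€221 million) = −€125.97 million.
Expenditure multiplier = 1/(1 − c + m) = 1/(1 − 0.57 + 0.21) = 1/0.64 ≈ 1.563.
The transfer multiplier is c × k ≈ 0.891, so ΔY = k × (c·ΔTR) = (−€125.97 million) / 0.64 ≈ −€197 million.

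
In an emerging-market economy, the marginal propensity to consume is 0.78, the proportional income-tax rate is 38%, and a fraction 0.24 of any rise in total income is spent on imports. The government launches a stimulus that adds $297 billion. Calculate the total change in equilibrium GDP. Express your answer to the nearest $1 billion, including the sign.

Government-spending multiplier = 1/(1 − c(1−t) + m) = 1/(1 − 0.78×0.62 + 0.24) = 1/0.7564 ≈ 1.322.
ΔY = k × ΔG = (+$297 billion) / 0.7564 ≈ +$393 billion.

+$393 billion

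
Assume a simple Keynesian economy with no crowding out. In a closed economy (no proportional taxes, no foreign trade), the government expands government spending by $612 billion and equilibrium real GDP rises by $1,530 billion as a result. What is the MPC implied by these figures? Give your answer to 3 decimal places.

Implied spending multiplier k = ΔY/ΔG = 1,530/612 = 2.5.
Since k = 1/(1 − MPC), MPC = 1 − 1/k = 1 − ΔG/ΔY = 1 − 612/1,530 = 0.600.

0.600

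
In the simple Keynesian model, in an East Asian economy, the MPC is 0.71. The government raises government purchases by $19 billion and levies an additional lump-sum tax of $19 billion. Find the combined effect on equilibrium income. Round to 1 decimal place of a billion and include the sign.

+$19.0 billion

Expenditure multiplier = 1/(1 − MPC) = 1/(1 − 0.71) = 1/0.29 ≈ 3.448.
ΔG contributes k·ΔG = (+$19 billion) / 0.29 ≈ +$65.5 billion.
ΔT of +$19 billion changes first-round spending by −c·ΔT = −$13.49 billion, contributing k·(−c·ΔT) = (−$13.49 billion) / 0.29 ≈ −$46.5 billion.
With ΔG = ΔT and no other leakages, the balanced-budget multiplier is 1, so ΔY = ΔG = +$19 billion.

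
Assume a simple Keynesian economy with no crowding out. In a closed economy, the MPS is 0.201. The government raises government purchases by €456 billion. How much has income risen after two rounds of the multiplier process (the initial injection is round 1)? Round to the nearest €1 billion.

€820 billion

MPC = 1 − MPS = 1 − 0.201 = 0.799.
Round 1 adds ΔG = €456 billion; each later round is MPC = 0.799 times the previous.
After 2 rounds: 456 + 364.344 = ΔG·(1 − c^2)/(1 − c) = 456 × (1 − 0.638401)/0.201 ≈ €820 billion.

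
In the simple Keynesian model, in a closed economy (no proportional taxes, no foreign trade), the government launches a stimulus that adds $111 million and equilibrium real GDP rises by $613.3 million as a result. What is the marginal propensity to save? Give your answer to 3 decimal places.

0.181

Implied spending multiplier k = ΔY/ΔG = 613.3/111 ≈ 5.5252.
Since k = 1/(1 − MPC), MPC = 1 − 1/k = 1 − ΔG/ΔY = 1 − 111/613.3 ≈ 0.819.
MPS = 1 − MPC = 0.181.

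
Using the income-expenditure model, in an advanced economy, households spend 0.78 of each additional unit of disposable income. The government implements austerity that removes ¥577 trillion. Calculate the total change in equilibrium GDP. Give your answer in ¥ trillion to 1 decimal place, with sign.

−¥2,622.7 trillion

Spending multiplier = 1/(1 − MPC) = 1/(1 − 0.78) = 1/0.22 ≈ 4.545.
ΔY = k × ΔG = (−¥577 trillion) / 0.22 ≈ −¥2,622.7 trillion.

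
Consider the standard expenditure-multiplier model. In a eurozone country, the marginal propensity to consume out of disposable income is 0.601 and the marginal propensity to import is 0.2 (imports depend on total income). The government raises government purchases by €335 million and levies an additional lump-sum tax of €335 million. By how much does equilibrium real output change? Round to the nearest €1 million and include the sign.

+€223 million

Expenditure multiplier = 1/(1 − c + m) = 1/(1 − 0.601 + 0.2) = 1/0.599 ≈ 1.669.
ΔG contributes k·ΔG = (+€335 million) / 0.599 ≈ +€559.3 million.
ΔT of +€335 million changes first-round spending by −c·ΔT = −€201.335 million, contributing k·(−c·ΔT) = (−€201.335 million) / 0.599 ≈ −€336.1 million.
Net ΔY = k(ΔG − c·ΔT) = (+€133.665 million) / 0.599 ≈ +€223 million.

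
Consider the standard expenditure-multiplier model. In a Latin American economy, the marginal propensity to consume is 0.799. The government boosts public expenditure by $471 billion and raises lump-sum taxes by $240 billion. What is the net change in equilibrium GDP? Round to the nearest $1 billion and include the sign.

+$1,389 billion

Expenditure multiplier = 1/(1 − MPC) = 1/(1 − 0.799) = 1/0.201 ≈ 4.975.
ΔG contributes k·ΔG = (+$471 billion) / 0.201 ≈ +$2,343.3 billion.
ΔT of +$240 billion changes first-round spending by −c·ΔT = −$191.76 billion, contributing k·(−c·ΔT) = (−$191.76 billion) / 0.201 ≈ −$954 billion.
Net ΔY = k(ΔG − c·ΔT) = (+$279.24 billion) / 0.201 ≈ +$1,389 billion.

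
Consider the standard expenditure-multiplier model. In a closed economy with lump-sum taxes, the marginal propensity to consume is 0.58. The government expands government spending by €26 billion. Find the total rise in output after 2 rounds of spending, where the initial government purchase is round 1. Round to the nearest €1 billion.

€41 billion

Round 1 adds ΔG = €26 billion; each later round is MPC = 0.58 times the previous.
After 2 rounds: 26 + 15.08 = ΔG·(1 − c^2)/(1 − c) = 26 × (1 − 0.3364)/0.42 ≈ €41 billion.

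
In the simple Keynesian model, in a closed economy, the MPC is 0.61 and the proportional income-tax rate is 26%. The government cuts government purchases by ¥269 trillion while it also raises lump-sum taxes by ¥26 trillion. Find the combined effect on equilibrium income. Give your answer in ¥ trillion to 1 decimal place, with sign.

Expenditure multiplier = 1/(1 − c(1−t)) = 1/(1 − 0.61×0.74) = 1/0.5486 ≈ 1.823.
ΔG contributes k·ΔG = (−¥269 trillion) / 0.5486 ≈ −¥490.3 trillion.
ΔT of +¥26 trillion changes first-round spending by −c·ΔT = −¥15.86 trillion, contributing k·(−c·ΔT) = (−¥15.86 trillion) / 0.5486 ≈ −¥28.9 trillion.
Net ΔY = k(ΔG − c·ΔT) = (−¥284.86 trillion) / 0.5486 ≈ −¥519.2 trillion.

−¥519.2 trillion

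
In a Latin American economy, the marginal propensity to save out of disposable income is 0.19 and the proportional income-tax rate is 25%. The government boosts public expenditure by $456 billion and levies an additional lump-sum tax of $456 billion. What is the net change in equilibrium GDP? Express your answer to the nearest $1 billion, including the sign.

MPC = 1 − MPS = 1 − 0.19 = 0.81.
Expenditure multiplier = 1/(1 − c(1−t)) = 1/(1 − 0.81×0.75) = 1/0.3925 ≈ 2.548.
ΔG contributes k·ΔG = (+$456 billion) / 0.3925 ≈ +$1,161.8 billion.
ΔT of +$456 billion changes first-round spending by −c·ΔT = −$369.36 billion, contributing k·(−c·ΔT) = (−$369.36 billion) / 0.3925 ≈ −$941 billion.
Net ΔY = k(ΔG − c·ΔT) = (+$86.64 billion) / 0.3925 ≈ +$221 billion.

+$221 billion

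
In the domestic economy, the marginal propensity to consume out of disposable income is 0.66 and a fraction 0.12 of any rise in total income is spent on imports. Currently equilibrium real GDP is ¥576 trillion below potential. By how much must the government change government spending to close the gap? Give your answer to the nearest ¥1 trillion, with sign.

Spending multiplier = 1/(1 − c + m) = 1/(1 − 0.66 + 0.12) = 1/0.46 ≈ 2.174.
Need ΔY = +¥576 trillion, so ΔG = ΔY/k = (+¥576 trillion) × 0.46 ≈ +¥265 trillion.
The government should increase government spending by ¥265 trillion.

+¥265 trillion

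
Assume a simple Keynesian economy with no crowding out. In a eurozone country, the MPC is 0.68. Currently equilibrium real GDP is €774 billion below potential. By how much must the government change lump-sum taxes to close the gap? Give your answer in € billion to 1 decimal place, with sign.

−€364.2 billion

Spending multiplier = 1/(1 − MPC) = 1/(1 − 0.68) = 1/0.32 = 3.125.
Tax multiplier = −c·k = −0.68/0.32 = −2.125. Need ΔY = +€774 billion, so ΔT = ΔY/(−c·k) = −(+€774 billion) × 0.32 / 0.68 ≈ −€364.2 billion.
The government should cut lump-sum taxes by €364.2 billion.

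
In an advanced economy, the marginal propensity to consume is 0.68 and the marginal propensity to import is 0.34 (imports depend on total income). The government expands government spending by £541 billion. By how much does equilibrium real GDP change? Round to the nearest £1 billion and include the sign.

+£820 billion

Spending multiplier = 1/(1 − c + m) = 1/(1 − 0.68 + 0.34) = 1/0.66 ≈ 1.515.
ΔY = k × ΔG = (+£541 billion) / 0.66 ≈ +£820 billion.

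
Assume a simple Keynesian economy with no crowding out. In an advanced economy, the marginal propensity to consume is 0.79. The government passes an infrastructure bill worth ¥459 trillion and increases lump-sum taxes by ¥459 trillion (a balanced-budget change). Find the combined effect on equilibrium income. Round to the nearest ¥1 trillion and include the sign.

Expenditure multiplier = 1/(1 − MPC) = 1/(1 − 0.79) = 1/0.21 ≈ 4.762.
ΔG contributes k·ΔG = (+¥459 trillion) / 0.21 ≈ +¥2,185.7 trillion.
ΔT of +¥459 trillion changes first-round spending by −c·ΔT = −¥362.61 trillion, contributing k·(−c·ΔT) = (−¥362.61 trillion) / 0.21 ≈ −¥1,726.7 trillion.
With ΔG = ΔT and no other leakages, the balanced-budget multiplier is 1, so ΔY = ΔG = +¥459 trillion.

+¥459 trillion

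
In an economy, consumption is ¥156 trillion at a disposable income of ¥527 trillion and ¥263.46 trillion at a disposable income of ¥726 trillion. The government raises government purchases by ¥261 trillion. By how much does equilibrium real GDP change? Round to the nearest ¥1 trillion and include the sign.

MPC = ΔC/ΔYd = (263.46 − 156)/(726 − 527) = 107.46/199 = 0.54.
Expenditure multiplier = 1/(1 − MPC) = 1/(1 − 0.54) = 1/0.46 ≈ 2.174.
ΔY = k × ΔG = (+¥261 trillion) / 0.46 ≈ +¥567 trillion.

+¥567 trillion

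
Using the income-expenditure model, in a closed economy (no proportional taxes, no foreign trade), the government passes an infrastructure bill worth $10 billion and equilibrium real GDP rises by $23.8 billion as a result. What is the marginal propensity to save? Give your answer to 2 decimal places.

Implied spending multiplier k = ΔY/ΔG = 23.8/10 = 2.38.
Since k = 1/(1 − MPC), MPC = 1 − 1/k = 1 − ΔG/ΔY = 1 − 10/23.8 ≈ 0.58.
MPS = 1 − MPC = 0.42.

0.42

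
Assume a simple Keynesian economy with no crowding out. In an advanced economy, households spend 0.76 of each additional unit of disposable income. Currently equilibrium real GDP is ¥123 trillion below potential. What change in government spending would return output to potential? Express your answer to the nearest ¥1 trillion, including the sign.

Spending multiplier = 1/(1 − MPC) = 1/(1 − 0.76) = 1/0.24 ≈ 4.167.
Need ΔY = +¥123 trillion, so ΔG = ΔY/k = (+¥123 trillion) × 0.24 ≈ +¥30 trillion.
The government should increase government spending by ¥30 trillion.

+¥30 trillion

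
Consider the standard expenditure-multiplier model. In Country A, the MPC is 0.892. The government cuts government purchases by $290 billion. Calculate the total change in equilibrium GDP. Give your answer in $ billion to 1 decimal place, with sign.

Spending multiplier = 1/(1 − MPC) = 1/(1 − 0.892) = 1/0.108 ≈ 9.259.
ΔY = k × ΔG = (−$290 billion) / 0.108 ≈ −$2,685.2 billion.

−$2,685.2 billion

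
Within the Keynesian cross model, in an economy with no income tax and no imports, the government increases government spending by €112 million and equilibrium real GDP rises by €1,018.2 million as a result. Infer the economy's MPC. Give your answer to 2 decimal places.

Implied spending multiplier k = ΔY/ΔG = 1,018.2/112 ≈ 9.0911.
Since k = 1/(1 − MPC), MPC = 1 − 1/k = 1 − ΔG/ΔY = 1 − 112/1,018.2 ≈ 0.89.

0.89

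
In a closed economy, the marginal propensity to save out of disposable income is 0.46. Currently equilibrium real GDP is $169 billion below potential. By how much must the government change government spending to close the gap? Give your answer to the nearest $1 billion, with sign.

+$78 billion

MPC = 1 − MPS = 1 − 0.46 = 0.54.
Spending multiplier = 1/(1 − MPC) = 1/(1 − 0.54) = 1/0.46 ≈ 2.174.
Need ΔY = +$169 billion, so ΔG = ΔY/k = (+$169 billion) × 0.46 ≈ +$78 billion.
The government should increase government spending by $78 billion.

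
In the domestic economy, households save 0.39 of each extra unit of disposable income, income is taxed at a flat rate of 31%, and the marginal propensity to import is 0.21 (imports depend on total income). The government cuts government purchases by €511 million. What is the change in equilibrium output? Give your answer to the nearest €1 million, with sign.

−€648 million

MPC = 1 − MPS = 1 − 0.39 = 0.61.
Government-spending multiplier = 1/(1 − c(1−t) + m) = 1/(1 − 0.61×0.69 + 0.21) = 1/0.7891 ≈ 1.267.
ΔY = k × ΔG = (−€511 million) / 0.7891 ≈ −€648 million.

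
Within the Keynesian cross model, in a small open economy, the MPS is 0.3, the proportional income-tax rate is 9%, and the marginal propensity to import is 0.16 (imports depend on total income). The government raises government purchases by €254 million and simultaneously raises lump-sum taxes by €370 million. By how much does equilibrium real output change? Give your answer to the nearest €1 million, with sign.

MPC = 1 − MPS = 1 − 0.3 = 0.7.
Expenditure multiplier = 1/(1 − c(1−t) + m) = 1/(1 − 0.7×0.91 + 0.16) = 1/0.523 ≈ 1.912.
ΔG contributes k·ΔG = (+€254 million) / 0.523 ≈ +€485.7 million.
ΔT of +€370 million changes first-round spending by −c·ΔT = −€259 million, contributing k·(−c·ΔT) = (−€259 million) / 0.523 ≈ −€495.2 million.
Net ΔY = k(ΔG − c·ΔT) = (−€5 million) / 0.523 ≈ −€10 million.

−€10 million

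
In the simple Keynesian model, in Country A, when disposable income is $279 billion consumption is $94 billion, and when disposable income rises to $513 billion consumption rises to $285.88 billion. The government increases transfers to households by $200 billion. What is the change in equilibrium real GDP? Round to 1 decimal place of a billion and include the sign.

MPC = ΔC/ΔYd = (285.88 − 94)/(513 − 279) = 191.88/234 = 0.82.
The transfer change shifts disposable income by +$200 billion, so first-round consumption changes by c·ΔTR = 0.82 × (+$200 billion) = +$164 billion.
Expenditure multiplier = 1/(1 − MPC) = 1/(1 − 0.82) = 1/0.18 ≈ 5.556.
The transfer multiplier is c × k ≈ 4.556, so ΔY = k × (c·ΔTR) = (+$164 billion) / 0.18 ≈ +$911.1 billion.

+$911.1 billion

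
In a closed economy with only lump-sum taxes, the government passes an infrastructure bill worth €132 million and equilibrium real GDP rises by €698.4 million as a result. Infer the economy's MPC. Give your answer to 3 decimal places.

Implied spending multiplier k = ΔY/ΔG = 698.4/132 ≈ 5.2909.
Since k = 1/(1 − MPC), MPC = 1 − 1/k = 1 − ΔG/ΔY = 1 − 132/698.4 ≈ 0.811.

0.811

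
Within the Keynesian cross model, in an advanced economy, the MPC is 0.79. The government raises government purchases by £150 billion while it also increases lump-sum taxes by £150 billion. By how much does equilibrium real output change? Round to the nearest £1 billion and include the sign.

Expenditure multiplier = 1/(1 − MPC) = 1/(1 − 0.79) = 1/0.21 ≈ 4.762.
ΔG contributes k·ΔG = (+£150 billion) / 0.21 ≈ +£714.3 billion.
ΔT of +£150 billion changes first-round spending by −c·ΔT = −£118.5 billion, contributing k·(−c·ΔT) = (−£118.5 billion) / 0.21 ≈ −£564.3 billion.
With ΔG = ΔT and no other leakages, the balanced-budget multiplier is 1, so ΔY = ΔG = +£150 billion.

+£150 billion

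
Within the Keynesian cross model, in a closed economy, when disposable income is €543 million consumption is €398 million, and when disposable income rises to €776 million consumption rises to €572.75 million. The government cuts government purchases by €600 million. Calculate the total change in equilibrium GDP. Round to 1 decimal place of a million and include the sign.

−€2,400.0 million

MPC = ΔC/ΔYd = (572.75 − 398)/(776 − 543) = 174.75/233 = 0.75.
Spending multiplier = 1/(1 − MPC) = 1/(1 − 0.75) = 1/0.25 = 4.
ΔY = k × ΔG = (−€600 million) / 0.25 = −€2,400 million.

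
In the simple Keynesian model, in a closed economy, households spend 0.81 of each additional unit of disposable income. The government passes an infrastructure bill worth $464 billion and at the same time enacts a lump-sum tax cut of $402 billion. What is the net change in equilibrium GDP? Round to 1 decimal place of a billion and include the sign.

Expenditure multiplier = 1/(1 − MPC) = 1/(1 − 0.81) = 1/0.19 ≈ 5.263.
ΔG contributes k·ΔG = (+$464 billion) / 0.19 ≈ +$2,442.1 billion.
ΔT of −$402 billion changes first-round spending by −c·ΔT = +$325.62 billion, contributing k·(−c·ΔT) = (+$325.62 billion) / 0.19 ≈ +$1,713.8 billion.
Net ΔY = k(ΔG − c·ΔT) = (+$789.62 billion) / 0.19 ≈ +$4,155.9 billion.

+$4,155.9 billion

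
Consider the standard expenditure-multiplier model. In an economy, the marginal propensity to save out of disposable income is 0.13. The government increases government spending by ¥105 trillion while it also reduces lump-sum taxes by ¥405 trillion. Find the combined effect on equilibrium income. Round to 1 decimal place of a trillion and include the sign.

+¥3,518.1 trillion

MPC = 1 − MPS = 1 − 0.13 = 0.87.
Expenditure multiplier = 1/(1 − MPC) = 1/(1 − 0.87) = 1/0.13 ≈ 7.692.
ΔG contributes k·ΔG = (+¥105 trillion) / 0.13 ≈ +¥807.7 trillion.
ΔT of −¥405 trillion changes first-round spending by −c·ΔT = +¥352.35 trillion, contributing k·(−c·ΔT) = (+¥352.35 trillion) / 0.13 ≈ +¥2,710.4 trillion.
Net ΔY = k(ΔG − c·ΔT) = (+¥457.35 trillion) / 0.13 ≈ +¥3,518.1 trillion.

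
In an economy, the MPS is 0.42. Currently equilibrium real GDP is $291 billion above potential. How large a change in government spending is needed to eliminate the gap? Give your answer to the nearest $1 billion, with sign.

MPC = 1 − MPS = 1 − 0.42 = 0.58.
Spending multiplier = 1/(1 − MPC) = 1/(1 − 0.58) = 1/0.42 ≈ 2.381.
Need ΔY = −$291 billion, so ΔG = ΔY/k = (−$291 billion) × 0.42 ≈ −$122 billion.
The government should cut government spending by $122 billion.

−$122 billion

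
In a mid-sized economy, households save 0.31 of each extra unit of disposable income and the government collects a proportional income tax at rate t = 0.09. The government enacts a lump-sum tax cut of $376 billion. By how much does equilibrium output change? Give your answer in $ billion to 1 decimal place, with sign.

MPC = 1 − MPS = 1 − 0.31 = 0.69.
A lump-sum tax change of −$376 billion shifts disposable income by +$376 billion; first-round consumption changes by −c × ΔT = −0.69 × (−$376 billion) = +$259.44 billion.
Expenditure multiplier = 1/(1 − c(1−t)) = 1/(1 − 0.69×0.91) = 1/0.3721 ≈ 2.687.
The tax multiplier is −c × k ≈ −1.854, so ΔY = k × (−c·ΔT) = (+$259.44 billion) / 0.3721 ≈ +$697.2 billion.

+$697.2 billion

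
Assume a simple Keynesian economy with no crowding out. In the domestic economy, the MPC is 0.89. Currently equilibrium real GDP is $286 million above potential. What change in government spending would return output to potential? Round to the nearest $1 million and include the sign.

−$31 million

Spending multiplier = 1/(1 − MPC) = 1/(1 − 0.89) = 1/0.11 ≈ 9.091.
Need ΔY = −$286 million, so ΔG = ΔY/k = (−$286 million) × 0.11 ≈ −$31 million.
The government should cut government spending by $31 million.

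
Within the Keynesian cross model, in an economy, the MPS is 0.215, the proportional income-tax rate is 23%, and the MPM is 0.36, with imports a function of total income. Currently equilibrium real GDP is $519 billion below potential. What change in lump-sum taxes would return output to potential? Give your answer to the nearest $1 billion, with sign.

−$500 billion

MPC = 1 − MPS = 1 − 0.215 = 0.785.
Spending multiplier = 1/(1 − c(1−t) + m) = 1/(1 − 0.785×0.77 + 0.36) = 1/0.75555 ≈ 1.324.
Tax multiplier = −c·k = −0.785/0.75555 ≈ −1.039. Need ΔY = +$519 billion, so ΔT = ΔY/(−c·k) = −(+$519 billion) × 0.75555 / 0.785 ≈ −$500 billion.
The government should cut lump-sum taxes by $500 billion.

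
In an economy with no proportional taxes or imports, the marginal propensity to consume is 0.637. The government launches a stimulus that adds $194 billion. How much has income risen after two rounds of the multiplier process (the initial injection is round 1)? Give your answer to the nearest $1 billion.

$318 billion

Round 1 adds ΔG = $194 billion; each later round is MPC = 0.637 times the previous.
After 2 rounds: 194 + 123.578 = ΔG·(1 − c^2)/(1 − c) = 194 × (1 − 0.405769)/0.363 ≈ $318 billion.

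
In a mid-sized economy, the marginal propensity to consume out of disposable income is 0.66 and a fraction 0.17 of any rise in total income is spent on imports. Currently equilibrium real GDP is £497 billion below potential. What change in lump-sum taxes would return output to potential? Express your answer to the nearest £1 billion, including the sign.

−£384 billion

Spending multiplier = 1/(1 − c + m) = 1/(1 − 0.66 + 0.17) = 1/0.51 ≈ 1.961.
Tax multiplier = −c·k = −0.66/0.51 ≈ −1.294. Need ΔY = +£497 billion, so ΔT = ΔY/(−c·k) = −(+£497 billion) × 0.51 / 0.66 ≈ −£384 billion.
The government should cut lump-sum taxes by £384 billion.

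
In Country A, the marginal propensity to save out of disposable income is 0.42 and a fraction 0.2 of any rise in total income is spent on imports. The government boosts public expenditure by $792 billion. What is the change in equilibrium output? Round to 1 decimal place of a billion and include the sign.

+$1,277.4 billion

MPC = 1 − MPS = 1 − 0.42 = 0.58.
Government-spending multiplier = 1/(1 − c + m) = 1/(1 − 0.58 + 0.2) = 1/0.62 ≈ 1.613.
ΔY = k × ΔG = (+$792 billion) / 0.62 ≈ +$1,277.4 billion.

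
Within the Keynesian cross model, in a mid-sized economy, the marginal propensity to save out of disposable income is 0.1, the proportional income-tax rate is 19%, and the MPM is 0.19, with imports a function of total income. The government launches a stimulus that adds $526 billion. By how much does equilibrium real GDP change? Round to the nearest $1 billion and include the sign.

MPC = 1 − MPS = 1 − 0.1 = 0.9.
Government-spending multiplier = 1/(1 − c(1−t) + m) = 1/(1 − 0.9×0.81 + 0.19) = 1/0.461 ≈ 2.169.
ΔY = k × ΔG = (+$526 billion) / 0.461 ≈ +$1,141 billion.

+$1,141 billion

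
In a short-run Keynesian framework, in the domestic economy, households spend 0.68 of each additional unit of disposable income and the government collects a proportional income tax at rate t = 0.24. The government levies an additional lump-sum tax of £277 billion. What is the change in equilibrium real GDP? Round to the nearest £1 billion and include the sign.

−£390 billion

A lump-sum tax change of +£277 billion shifts disposable income by −£277 billion; first-round consumption changes by −c × ΔT = −0.68 × (+£277 billion) = −£188.36 billion.
Expenditure multiplier = 1/(1 − c(1−t)) = 1/(1 − 0.68×0.76) = 1/0.4832 ≈ 2.07.
The tax multiplier is −c × k ≈ −1.407, so ΔY = k × (−c·ΔT) = (−£188.36 billion) / 0.4832 ≈ −£390 billion.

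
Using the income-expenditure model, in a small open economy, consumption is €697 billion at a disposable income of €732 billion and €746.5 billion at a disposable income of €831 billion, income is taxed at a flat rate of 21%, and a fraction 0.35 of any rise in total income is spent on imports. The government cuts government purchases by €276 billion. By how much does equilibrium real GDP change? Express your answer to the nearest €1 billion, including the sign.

−€289 billion

MPC = ΔC/ΔYd = (746.5 − 697)/(831 − 732) = 49.5/99 = 0.5.
Government-spending multiplier = 1/(1 − c(1−t) + m) = 1/(1 − 0.5×0.79 + 0.35) = 1/0.955 ≈ 1.047.
ΔY = k × ΔG = (−€276 billion) / 0.955 ≈ −€289 billion.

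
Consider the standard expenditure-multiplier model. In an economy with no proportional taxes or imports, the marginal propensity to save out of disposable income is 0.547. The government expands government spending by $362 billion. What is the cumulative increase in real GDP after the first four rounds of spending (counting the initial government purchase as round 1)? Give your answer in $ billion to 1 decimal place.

$633.9 billion

MPC = 1 − MPS = 1 − 0.547 = 0.453.
Round 1 adds ΔG = $362 billion; each later round is MPC = 0.453 times the previous.
After 4 rounds: 362 + 163.986 + 74.285658 + 33.651403074 = ΔG·(1 − c^4)/(1 − c) = 362 × (1 − 0.042110733681)/0.547 ≈ $633.9 billion.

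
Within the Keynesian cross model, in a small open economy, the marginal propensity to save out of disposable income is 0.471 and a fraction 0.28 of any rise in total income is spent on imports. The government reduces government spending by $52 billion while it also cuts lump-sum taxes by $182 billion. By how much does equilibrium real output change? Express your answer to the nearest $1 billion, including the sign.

MPC = 1 − MPS = 1 − 0.471 = 0.529.
Expenditure multiplier = 1/(1 − c + m) = 1/(1 − 0.529 + 0.28) = 1/0.751 ≈ 1.332.
ΔG contributes k·ΔG = (−$52 billion) / 0.751 ≈ −$69.2 billion.
ΔT of −$182 billion changes first-round spending by −c·ΔT = +$96.278 billion, contributing k·(−c·ΔT) = (+$96.278 billion) / 0.751 ≈ +$128.2 billion.
Net ΔY = k(ΔG − c·ΔT) = (+$44.278 billion) / 0.751 ≈ +$59 billion.

+$59 billion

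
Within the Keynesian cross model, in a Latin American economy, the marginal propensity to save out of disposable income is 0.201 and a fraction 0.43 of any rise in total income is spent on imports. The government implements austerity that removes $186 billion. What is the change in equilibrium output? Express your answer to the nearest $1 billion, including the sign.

−$295 billion

MPC = 1 − MPS = 1 − 0.201 = 0.799.
Government-spending multiplier = 1/(1 − c + m) = 1/(1 − 0.799 + 0.43) = 1/0.631 ≈ 1.585.
ΔY = k × ΔG = (−$186 billion) / 0.631 ≈ −$295 billion.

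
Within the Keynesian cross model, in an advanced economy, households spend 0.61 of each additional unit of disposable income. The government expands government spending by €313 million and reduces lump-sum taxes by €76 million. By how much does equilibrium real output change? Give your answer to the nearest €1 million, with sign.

Expenditure multiplier = 1/(1 − MPC) = 1/(1 − 0.61) = 1/0.39 ≈ 2.564.
ΔG contributes k·ΔG = (+€313 million) / 0.39 ≈ +€802.6 million.
ΔT of −€76 million changes first-round spending by −c·ΔT = +€46.36 million, contributing k·(−c·ΔT) = (+€46.36 million) / 0.39 ≈ +€118.9 million.
Net ΔY = k(ΔG − c·ΔT) = (+€359.36 million) / 0.39 ≈ +€921 million.

+€921 million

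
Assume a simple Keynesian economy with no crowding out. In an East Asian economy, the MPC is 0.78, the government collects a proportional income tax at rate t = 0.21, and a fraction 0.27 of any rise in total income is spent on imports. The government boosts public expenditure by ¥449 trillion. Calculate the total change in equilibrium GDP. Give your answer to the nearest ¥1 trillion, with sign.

Government-spending multiplier = 1/(1 − c(1−t) + m) = 1/(1 − 0.78×0.79 + 0.27) = 1/0.6538 ≈ 1.53.
ΔY = k × ΔG = (+¥449 trillion) / 0.6538 ≈ +¥687 trillion.

+¥687 trillion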